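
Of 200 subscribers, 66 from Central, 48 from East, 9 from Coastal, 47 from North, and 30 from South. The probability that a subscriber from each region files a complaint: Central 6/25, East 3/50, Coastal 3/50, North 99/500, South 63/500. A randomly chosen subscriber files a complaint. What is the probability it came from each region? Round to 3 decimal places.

Central 0.490, East 0.089, Coastal 0.017, North 0.288, South 0.117

Prior × likelihood for each hypothesis:
  Central: 0.33 × 0.24 = 0.0792
  East: 0.24 × 0.06 = 0.0144
  Coastal: 0.045 × 0.06 = 0.0027
  North: 0.235 × 0.198 = 0.04653
  South: 0.15 × 0.126 = 0.0189
Normalizing constant = 0.16173.
P(Central | complaint) = 0.0792/0.16173 ≈ 0.490
P(East | complaint) = 0.0144/0.16173 ≈ 0.089
P(Coastal | complaint) = 0.0027/0.16173 ≈ 0.017
P(North | complaint) = 0.04653/0.16173 ≈ 0.288
P(South | complaint) = 0.0189/0.16173 ≈ 0.117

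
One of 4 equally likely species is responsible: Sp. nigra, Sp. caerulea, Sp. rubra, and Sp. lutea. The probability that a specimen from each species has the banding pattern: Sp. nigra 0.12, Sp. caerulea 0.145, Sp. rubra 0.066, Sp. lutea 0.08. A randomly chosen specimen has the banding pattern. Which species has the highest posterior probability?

Since the prior is uniform, the posterior is proportional to the likelihood:
  Sp. nigra: 0.12
  Sp. caerulea: 0.145
  Sp. rubra: 0.066
  Sp. lutea: 0.08
Sum = 0.411.
Largest term belongs to Sp. caerulea, so Sp. caerulea is most probable.

Sp. caerulea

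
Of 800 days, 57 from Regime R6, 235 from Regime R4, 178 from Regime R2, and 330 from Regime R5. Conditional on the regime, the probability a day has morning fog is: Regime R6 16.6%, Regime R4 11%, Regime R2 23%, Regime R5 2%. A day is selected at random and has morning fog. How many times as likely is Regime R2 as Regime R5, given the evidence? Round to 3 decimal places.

By Bayes' rule, posterior ∝ prior × likelihood:
  Regime R6: 0.07125 × 0.166 = 0.0118275
  Regime R4: 0.29375 × 0.11 = 0.0323125
  Regime R2: 0.2225 × 0.23 = 0.051175
  Regime R5: 0.4125 × 0.02 = 0.00825
Sum = 0.103565.
The ratio is 0.051175 / 0.00825 (the normalizer cancels) = 6.203.

6.203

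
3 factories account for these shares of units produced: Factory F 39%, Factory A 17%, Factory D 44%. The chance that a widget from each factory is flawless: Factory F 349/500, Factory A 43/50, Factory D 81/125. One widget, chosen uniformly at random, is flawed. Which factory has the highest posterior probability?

Factory D

Taking complements, P(flawed | each) = Factory F 0.302, Factory A 0.14, Factory D 0.352.
Prior × likelihood for each hypothesis:
  Factory F: 0.39 × 0.302 = 0.11778
  Factory A: 0.17 × 0.14 = 0.0238
  Factory D: 0.44 × 0.352 = 0.15488
Sum = 0.29646.
Largest term belongs to Factory D, so Factory D is most probable.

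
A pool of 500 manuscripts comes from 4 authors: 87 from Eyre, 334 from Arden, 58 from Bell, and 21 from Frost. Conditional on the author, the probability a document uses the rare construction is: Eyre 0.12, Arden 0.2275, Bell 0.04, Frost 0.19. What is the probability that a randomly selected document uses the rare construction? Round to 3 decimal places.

0.185

Unnormalized posteriors (prior × likelihood):
  Eyre: 0.174 × 0.12 = 0.02088
  Arden: 0.668 × 0.2275 = 0.15197
  Bell: 0.116 × 0.04 = 0.00464
  Frost: 0.042 × 0.19 = 0.00798
P(rare-form) = 0.02088 + 0.15197 + 0.00464 + 0.00798 = 0.18547 → 0.185.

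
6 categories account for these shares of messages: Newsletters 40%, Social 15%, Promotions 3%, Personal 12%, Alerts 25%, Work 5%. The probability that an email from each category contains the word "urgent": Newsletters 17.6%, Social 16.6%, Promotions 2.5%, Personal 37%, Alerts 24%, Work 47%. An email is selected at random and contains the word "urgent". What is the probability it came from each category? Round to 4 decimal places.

Newsletters 0.3144, Social 0.1112, Promotions 0.0033, Personal 0.1983, Alerts 0.2679, Work 0.1049

Unnormalized posteriors (prior × likelihood):
  Newsletters: 0.4 × 0.176 = 0.0704
  Social: 0.15 × 0.166 = 0.0249
  Promotions: 0.03 × 0.025 = 0.00075
  Personal: 0.12 × 0.37 = 0.0444
  Alerts: 0.25 × 0.24 = 0.06
  Work: 0.05 × 0.47 = 0.0235
Normalizing constant = 0.22395.
P(Newsletters | urgent-flag) = 0.0704/0.22395 ≈ 0.3144
P(Social | urgent-flag) = 0.0249/0.22395 ≈ 0.1112
P(Promotions | urgent-flag) = 0.00075/0.22395 ≈ 0.0033
P(Personal | urgent-flag) = 0.0444/0.22395 ≈ 0.1983
P(Alerts | urgent-flag) = 0.06/0.22395 ≈ 0.2679
P(Work | urgent-flag) = 0.0235/0.22395 ≈ 0.1049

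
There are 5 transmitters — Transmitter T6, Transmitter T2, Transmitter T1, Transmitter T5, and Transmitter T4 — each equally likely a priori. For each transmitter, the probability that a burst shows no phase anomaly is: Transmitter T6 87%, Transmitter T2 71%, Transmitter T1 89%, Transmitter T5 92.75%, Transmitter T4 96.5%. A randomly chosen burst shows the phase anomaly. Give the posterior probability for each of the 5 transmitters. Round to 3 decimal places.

Transmitter T6 0.204, Transmitter T2 0.455, Transmitter T1 0.173, Transmitter T5 0.114, Transmitter T4 0.055

Taking complements, P(anomaly | each) = Transmitter T6 0.13, Transmitter T2 0.29, Transmitter T1 0.11, Transmitter T5 0.0725, Transmitter T4 0.035.
With a uniform prior (1/5 each), posterior ∝ likelihood:
  Transmitter T6: 0.13
  Transmitter T2: 0.29
  Transmitter T1: 0.11
  Transmitter T5: 0.0725
  Transmitter T4: 0.035
Total = 0.6375.
P(Transmitter T6 | anomaly) = 0.13/0.6375 ≈ 0.204
P(Transmitter T2 | anomaly) = 0.29/0.6375 ≈ 0.455
P(Transmitter T1 | anomaly) = 0.11/0.6375 ≈ 0.173
P(Transmitter T5 | anomaly) = 0.0725/0.6375 ≈ 0.114
P(Transmitter T4 | anomaly) = 0.035/0.6375 ≈ 0.055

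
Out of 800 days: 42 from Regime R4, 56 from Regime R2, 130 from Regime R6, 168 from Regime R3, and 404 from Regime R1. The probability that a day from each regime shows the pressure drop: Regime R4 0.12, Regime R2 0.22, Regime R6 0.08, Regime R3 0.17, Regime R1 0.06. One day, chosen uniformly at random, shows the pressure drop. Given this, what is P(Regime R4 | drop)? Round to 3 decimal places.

0.063

By Bayes' rule, posterior ∝ prior × likelihood:
  Regime R4: 0.0525 × 0.12 = 0.0063
  Regime R2: 0.07 × 0.22 = 0.0154
  Regime R6: 0.1625 × 0.08 = 0.013
  Regime R3: 0.21 × 0.17 = 0.0357
  Regime R1: 0.505 × 0.06 = 0.0303
Sum = 0.1007.
P(Regime R4 | evidence) = 0.0063 / 0.1007 ≈ 0.063.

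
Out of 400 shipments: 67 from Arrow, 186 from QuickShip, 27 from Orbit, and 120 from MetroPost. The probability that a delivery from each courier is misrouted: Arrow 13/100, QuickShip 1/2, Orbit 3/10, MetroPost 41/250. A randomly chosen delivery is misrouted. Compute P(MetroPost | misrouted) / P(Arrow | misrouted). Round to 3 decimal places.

2.259

Unnormalized posteriors (prior × likelihood):
  Arrow: 0.1675 × 0.13 = 0.021775
  QuickShip: 0.465 × 0.5 = 0.2325
  Orbit: 0.0675 × 0.3 = 0.02025
  MetroPost: 0.3 × 0.164 = 0.0492
Sum = 0.323725.
The ratio is 0.0492 / 0.021775 (the normalizer cancels) = 2.259.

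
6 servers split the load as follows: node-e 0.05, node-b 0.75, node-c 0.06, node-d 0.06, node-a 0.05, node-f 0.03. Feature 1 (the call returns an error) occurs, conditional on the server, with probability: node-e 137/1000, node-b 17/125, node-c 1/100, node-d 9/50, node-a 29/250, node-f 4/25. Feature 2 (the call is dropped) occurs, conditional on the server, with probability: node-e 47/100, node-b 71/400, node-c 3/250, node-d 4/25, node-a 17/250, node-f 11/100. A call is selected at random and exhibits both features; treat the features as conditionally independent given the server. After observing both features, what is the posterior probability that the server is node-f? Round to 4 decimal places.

0.0220

Unnormalized posteriors (prior × likelihood):
  node-e: 0.05 × 0.137 × 0.47 = 0.0032195
  node-b: 0.75 × 0.136 × 0.1775 = 0.018105
  node-c: 0.06 × 0.01 × 0.012 = 0.0000072
  node-d: 0.06 × 0.18 × 0.16 = 0.001728
  node-a: 0.05 × 0.116 × 0.068 = 0.0003944
  node-f: 0.03 × 0.16 × 0.11 = 0.000528
Normalizing constant = 0.0239821.
P(node-f | evidence) = 0.000528 / 0.0239821 ≈ 0.0220.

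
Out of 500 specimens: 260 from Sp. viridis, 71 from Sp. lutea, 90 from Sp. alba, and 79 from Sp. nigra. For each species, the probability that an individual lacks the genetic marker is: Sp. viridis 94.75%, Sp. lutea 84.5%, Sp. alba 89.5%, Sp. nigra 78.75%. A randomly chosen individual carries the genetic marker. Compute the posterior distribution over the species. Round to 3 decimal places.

Taking complements, P(marker | each) = Sp. viridis 0.0525, Sp. lutea 0.155, Sp. alba 0.105, Sp. nigra 0.2125.
Prior × likelihood for each hypothesis:
  Sp. viridis: 0.52 × 0.0525 = 0.0273
  Sp. lutea: 0.142 × 0.155 = 0.02201
  Sp. alba: 0.18 × 0.105 = 0.0189
  Sp. nigra: 0.158 × 0.2125 = 0.033575
Sum = 0.101785.
P(Sp. viridis | marker) = 0.0273/0.101785 ≈ 0.268
P(Sp. lutea | marker) = 0.02201/0.101785 ≈ 0.216
P(Sp. alba | marker) = 0.0189/0.101785 ≈ 0.186
P(Sp. nigra | marker) = 0.033575/0.101785 ≈ 0.330

Sp. viridis 0.268, Sp. lutea 0.216, Sp. alba 0.186, Sp. nigra 0.330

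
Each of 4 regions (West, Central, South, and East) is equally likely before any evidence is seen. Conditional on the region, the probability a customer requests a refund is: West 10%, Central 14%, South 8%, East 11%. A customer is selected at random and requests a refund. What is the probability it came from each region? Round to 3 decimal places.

Since the prior is uniform, the posterior is proportional to the likelihood:
  West: 0.1
  Central: 0.14
  South: 0.08
  East: 0.11
Total = 0.43.
P(West | refund) = 0.1/0.43 ≈ 0.233
P(Central | refund) = 0.14/0.43 ≈ 0.326
P(South | refund) = 0.08/0.43 ≈ 0.186
P(East | refund) = 0.11/0.43 ≈ 0.256

West 0.233, Central 0.326, South 0.186, East 0.256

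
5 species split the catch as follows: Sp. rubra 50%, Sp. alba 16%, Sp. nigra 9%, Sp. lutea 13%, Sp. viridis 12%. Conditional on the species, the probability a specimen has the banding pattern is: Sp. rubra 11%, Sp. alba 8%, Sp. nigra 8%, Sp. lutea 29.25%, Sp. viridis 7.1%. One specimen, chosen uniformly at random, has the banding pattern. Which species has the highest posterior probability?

Sp. rubra

Prior × likelihood for each hypothesis:
  Sp. rubra: 0.5 × 0.11 = 0.055
  Sp. alba: 0.16 × 0.08 = 0.0128
  Sp. nigra: 0.09 × 0.08 = 0.0072
  Sp. lutea: 0.13 × 0.2925 = 0.038025
  Sp. viridis: 0.12 × 0.071 = 0.00852
Normalizing constant = 0.121545.
Largest term belongs to Sp. rubra, so Sp. rubra is most probable.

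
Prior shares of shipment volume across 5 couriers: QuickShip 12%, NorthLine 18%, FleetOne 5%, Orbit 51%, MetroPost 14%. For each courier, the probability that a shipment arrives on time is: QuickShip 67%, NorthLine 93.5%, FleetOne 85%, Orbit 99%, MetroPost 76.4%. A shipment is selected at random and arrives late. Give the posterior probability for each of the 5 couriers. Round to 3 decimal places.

QuickShip 0.409, NorthLine 0.121, FleetOne 0.077, Orbit 0.053, MetroPost 0.341

Taking complements, P(late | each) = QuickShip 0.33, NorthLine 0.065, FleetOne 0.15, Orbit 0.01, MetroPost 0.236.
Compute prior × likelihood for every hypothesis:
  QuickShip: 0.12 × 0.33 = 0.0396
  NorthLine: 0.18 × 0.065 = 0.0117
  FleetOne: 0.05 × 0.15 = 0.0075
  Orbit: 0.51 × 0.01 = 0.0051
  MetroPost: 0.14 × 0.236 = 0.03304
Normalizing constant = 0.09694.
P(QuickShip | late) = 0.0396/0.09694 ≈ 0.409
P(NorthLine | late) = 0.0117/0.09694 ≈ 0.121
P(FleetOne | late) = 0.0075/0.09694 ≈ 0.077
P(Orbit | late) = 0.0051/0.09694 ≈ 0.053
P(MetroPost | late) = 0.03304/0.09694 ≈ 0.341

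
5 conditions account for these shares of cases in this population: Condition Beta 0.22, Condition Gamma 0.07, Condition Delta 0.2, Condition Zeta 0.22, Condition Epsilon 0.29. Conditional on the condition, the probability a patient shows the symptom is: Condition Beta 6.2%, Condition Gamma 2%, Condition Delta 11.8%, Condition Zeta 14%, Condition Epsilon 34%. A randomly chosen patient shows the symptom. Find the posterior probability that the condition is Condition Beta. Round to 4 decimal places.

Unnormalized posteriors (prior × likelihood):
  Condition Beta: 0.22 × 0.062 = 0.01364
  Condition Gamma: 0.07 × 0.02 = 0.0014
  Condition Delta: 0.2 × 0.118 = 0.0236
  Condition Zeta: 0.22 × 0.14 = 0.0308
  Condition Epsilon: 0.29 × 0.34 = 0.0986
Normalizing constant = 0.16804.
P(Condition Beta | evidence) = 0.01364 / 0.16804 ≈ 0.0812.

0.0812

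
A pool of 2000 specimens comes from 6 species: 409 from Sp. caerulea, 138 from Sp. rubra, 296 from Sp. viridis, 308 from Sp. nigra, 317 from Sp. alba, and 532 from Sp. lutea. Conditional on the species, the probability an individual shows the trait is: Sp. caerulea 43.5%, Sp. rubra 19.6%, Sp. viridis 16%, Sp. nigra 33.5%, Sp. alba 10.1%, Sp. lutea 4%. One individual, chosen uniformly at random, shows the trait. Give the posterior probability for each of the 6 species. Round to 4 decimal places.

Sp. caerulea 0.4352, Sp. rubra 0.0662, Sp. viridis 0.1159, Sp. nigra 0.2524, Sp. alba 0.0783, Sp. lutea 0.0521

Prior × likelihood for each hypothesis:
  Sp. caerulea: 0.2045 × 0.435 = 0.0889575
  Sp. rubra: 0.069 × 0.196 = 0.013524
  Sp. viridis: 0.148 × 0.16 = 0.02368
  Sp. nigra: 0.154 × 0.335 = 0.05159
  Sp. alba: 0.1585 × 0.101 = 0.0160085
  Sp. lutea: 0.266 × 0.04 = 0.01064
Total = 0.2044.
P(Sp. caerulea | trait) = 0.0889575/0.2044 ≈ 0.4352
P(Sp. rubra | trait) = 0.013524/0.2044 ≈ 0.0662
P(Sp. viridis | trait) = 0.02368/0.2044 ≈ 0.1159
P(Sp. nigra | trait) = 0.05159/0.2044 ≈ 0.2524
P(Sp. alba | trait) = 0.0160085/0.2044 ≈ 0.0783
P(Sp. lutea | trait) = 0.01064/0.2044 ≈ 0.0521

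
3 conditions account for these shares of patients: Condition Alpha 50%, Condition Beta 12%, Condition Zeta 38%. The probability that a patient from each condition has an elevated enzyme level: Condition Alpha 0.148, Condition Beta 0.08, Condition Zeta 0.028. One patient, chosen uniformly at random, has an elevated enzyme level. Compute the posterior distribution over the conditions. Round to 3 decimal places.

By Bayes' rule, posterior ∝ prior × likelihood:
  Condition Alpha: 0.5 × 0.148 = 0.074
  Condition Beta: 0.12 × 0.08 = 0.0096
  Condition Zeta: 0.38 × 0.028 = 0.01064
Sum = 0.09424.
P(Condition Alpha | elevated) = 0.074/0.09424 ≈ 0.785
P(Condition Beta | elevated) = 0.0096/0.09424 ≈ 0.102
P(Condition Zeta | elevated) = 0.01064/0.09424 ≈ 0.113

Condition Alpha 0.785, Condition Beta 0.102, Condition Zeta 0.113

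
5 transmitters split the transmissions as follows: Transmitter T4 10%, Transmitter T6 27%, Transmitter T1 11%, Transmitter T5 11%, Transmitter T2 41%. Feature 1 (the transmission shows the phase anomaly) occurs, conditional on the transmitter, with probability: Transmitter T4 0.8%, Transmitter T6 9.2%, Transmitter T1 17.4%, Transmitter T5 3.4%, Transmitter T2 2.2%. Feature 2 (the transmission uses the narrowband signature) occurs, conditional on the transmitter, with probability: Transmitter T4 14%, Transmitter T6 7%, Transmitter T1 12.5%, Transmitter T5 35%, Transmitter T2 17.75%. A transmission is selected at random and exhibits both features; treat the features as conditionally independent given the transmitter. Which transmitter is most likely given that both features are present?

Transmitter T1

Unnormalized posteriors (prior × likelihood):
  Transmitter T4: 0.1 × 0.008 × 0.14 = 0.000112
  Transmitter T6: 0.27 × 0.092 × 0.07 = 0.0017388
  Transmitter T1: 0.11 × 0.174 × 0.125 = 0.0023925
  Transmitter T5: 0.11 × 0.034 × 0.35 = 0.001309
  Transmitter T2: 0.41 × 0.022 × 0.1775 = 0.00160105
Sum = 0.00715335.
Largest term belongs to Transmitter T1, so Transmitter T1 is most probable.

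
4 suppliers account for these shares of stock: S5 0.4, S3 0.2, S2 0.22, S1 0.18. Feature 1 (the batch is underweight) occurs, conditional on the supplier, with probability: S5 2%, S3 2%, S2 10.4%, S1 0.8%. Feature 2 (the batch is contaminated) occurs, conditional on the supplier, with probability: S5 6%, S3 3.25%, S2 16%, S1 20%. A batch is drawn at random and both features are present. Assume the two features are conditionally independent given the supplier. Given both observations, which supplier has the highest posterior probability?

Unnormalized posteriors (prior × likelihood):
  S5: 0.4 × 0.02 × 0.06 = 0.00048
  S3: 0.2 × 0.02 × 0.0325 = 0.00013
  S2: 0.22 × 0.104 × 0.16 = 0.0036608
  S1: 0.18 × 0.008 × 0.2 = 0.000288
Normalizing constant = 0.0045588.
Largest term belongs to S2, so S2 is most probable.

S2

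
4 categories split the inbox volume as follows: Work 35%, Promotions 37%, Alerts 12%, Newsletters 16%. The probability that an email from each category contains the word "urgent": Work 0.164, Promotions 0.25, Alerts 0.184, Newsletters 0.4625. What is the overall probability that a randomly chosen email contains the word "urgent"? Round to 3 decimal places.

Compute prior × likelihood for every hypothesis:
  Work: 0.35 × 0.164 = 0.0574
  Promotions: 0.37 × 0.25 = 0.0925
  Alerts: 0.12 × 0.184 = 0.02208
  Newsletters: 0.16 × 0.4625 = 0.074
P(urgent-flag) = 0.0574 + 0.0925 + 0.02208 + 0.074 = 0.24598 → 0.246.

0.246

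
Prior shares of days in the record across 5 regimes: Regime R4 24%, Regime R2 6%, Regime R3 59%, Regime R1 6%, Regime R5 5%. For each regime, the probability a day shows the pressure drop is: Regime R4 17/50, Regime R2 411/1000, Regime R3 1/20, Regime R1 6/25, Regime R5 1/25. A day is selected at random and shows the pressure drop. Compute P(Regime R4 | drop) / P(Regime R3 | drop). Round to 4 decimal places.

Prior × likelihood for each hypothesis:
  Regime R4: 0.24 × 0.34 = 0.0816
  Regime R2: 0.06 × 0.411 = 0.02466
  Regime R3: 0.59 × 0.05 = 0.0295
  Regime R1: 0.06 × 0.24 = 0.0144
  Regime R5: 0.05 × 0.04 = 0.002
Sum = 0.15216.
The ratio is 0.0816 / 0.0295 (the normalizer cancels) = 2.7661.

2.7661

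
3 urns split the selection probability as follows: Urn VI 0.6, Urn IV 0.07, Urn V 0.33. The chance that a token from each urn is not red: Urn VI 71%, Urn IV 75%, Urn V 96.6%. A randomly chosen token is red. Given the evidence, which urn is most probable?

Taking complements, P(red | each) = Urn VI 0.29, Urn IV 0.25, Urn V 0.034.
Unnormalized posteriors (prior × likelihood):
  Urn VI: 0.6 × 0.29 = 0.174
  Urn IV: 0.07 × 0.25 = 0.0175
  Urn V: 0.33 × 0.034 = 0.01122
Total = 0.20272.
Largest term belongs to Urn VI, so Urn VI is most probable.

Urn VI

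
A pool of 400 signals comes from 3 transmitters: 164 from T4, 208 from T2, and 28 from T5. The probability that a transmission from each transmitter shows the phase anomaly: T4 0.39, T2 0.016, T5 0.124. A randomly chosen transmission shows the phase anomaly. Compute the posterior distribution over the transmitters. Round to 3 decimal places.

T4 0.904, T2 0.047, T5 0.049

Unnormalized posteriors (prior × likelihood):
  T4: 0.41 × 0.39 = 0.1599
  T2: 0.52 × 0.016 = 0.00832
  T5: 0.07 × 0.124 = 0.00868
Total = 0.1769.
P(T4 | anomaly) = 0.1599/0.1769 ≈ 0.904
P(T2 | anomaly) = 0.00832/0.1769 ≈ 0.047
P(T5 | anomaly) = 0.00868/0.1769 ≈ 0.049
(Check: 0.904+0.047+0.049 = 1.000.)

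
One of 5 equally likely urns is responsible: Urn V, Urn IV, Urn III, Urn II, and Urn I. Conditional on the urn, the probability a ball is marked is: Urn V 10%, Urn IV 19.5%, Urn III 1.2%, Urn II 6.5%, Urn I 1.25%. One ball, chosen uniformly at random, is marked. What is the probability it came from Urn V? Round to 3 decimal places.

Since the prior is uniform, the posterior is proportional to the likelihood:
  Urn V: 0.1
  Urn IV: 0.195
  Urn III: 0.012
  Urn II: 0.065
  Urn I: 0.0125
Normalizing constant = 0.3845.
P(Urn V | evidence) = 0.1 / 0.3845 ≈ 0.260.

0.260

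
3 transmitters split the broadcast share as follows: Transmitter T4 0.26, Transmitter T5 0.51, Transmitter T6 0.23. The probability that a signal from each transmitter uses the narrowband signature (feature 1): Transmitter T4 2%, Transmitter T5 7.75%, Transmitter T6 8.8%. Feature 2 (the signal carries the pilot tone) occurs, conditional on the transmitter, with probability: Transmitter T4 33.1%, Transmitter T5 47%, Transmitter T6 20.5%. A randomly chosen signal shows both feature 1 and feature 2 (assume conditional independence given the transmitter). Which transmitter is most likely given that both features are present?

Transmitter T5

Compute prior × likelihood for every hypothesis:
  Transmitter T4: 0.26 × 0.02 × 0.331 = 0.0017212
  Transmitter T5: 0.51 × 0.0775 × 0.47 = 0.01857675
  Transmitter T6: 0.23 × 0.088 × 0.205 = 0.0041492
Normalizing constant = 0.02444715.
Largest term belongs to Transmitter T5, so Transmitter T5 is most probable.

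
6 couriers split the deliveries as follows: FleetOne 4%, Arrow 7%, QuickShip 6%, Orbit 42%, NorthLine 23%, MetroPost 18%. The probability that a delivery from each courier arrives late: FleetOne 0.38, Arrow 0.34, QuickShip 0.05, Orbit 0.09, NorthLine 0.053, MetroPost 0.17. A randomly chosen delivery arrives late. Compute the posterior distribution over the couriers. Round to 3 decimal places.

FleetOne 0.124, Arrow 0.194, QuickShip 0.024, Orbit 0.308, NorthLine 0.099, MetroPost 0.250

Prior × likelihood for each hypothesis:
  FleetOne: 0.04 × 0.38 = 0.0152
  Arrow: 0.07 × 0.34 = 0.0238
  QuickShip: 0.06 × 0.05 = 0.003
  Orbit: 0.42 × 0.09 = 0.0378
  NorthLine: 0.23 × 0.053 = 0.01219
  MetroPost: 0.18 × 0.17 = 0.0306
Total = 0.12259.
P(FleetOne | late) = 0.0152/0.12259 ≈ 0.124
P(Arrow | late) = 0.0238/0.12259 ≈ 0.194
P(QuickShip | late) = 0.003/0.12259 ≈ 0.024
P(Orbit | late) = 0.0378/0.12259 ≈ 0.308
P(NorthLine | late) = 0.01219/0.12259 ≈ 0.099
P(MetroPost | late) = 0.0306/0.12259 ≈ 0.250
(Check: 0.124+0.194+0.024+0.308+0.099+0.250 = 0.999.)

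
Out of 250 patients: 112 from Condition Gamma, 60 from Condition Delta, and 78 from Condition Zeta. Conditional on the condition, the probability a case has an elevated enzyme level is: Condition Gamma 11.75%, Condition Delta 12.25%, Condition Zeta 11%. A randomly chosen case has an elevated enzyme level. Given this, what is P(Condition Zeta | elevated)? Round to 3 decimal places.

Prior × likelihood for each hypothesis:
  Condition Gamma: 0.448 × 0.1175 = 0.05264
  Condition Delta: 0.24 × 0.1225 = 0.0294
  Condition Zeta: 0.312 × 0.11 = 0.03432
Sum = 0.11636.
P(Condition Zeta | evidence) = 0.03432 / 0.11636 ≈ 0.295.

0.295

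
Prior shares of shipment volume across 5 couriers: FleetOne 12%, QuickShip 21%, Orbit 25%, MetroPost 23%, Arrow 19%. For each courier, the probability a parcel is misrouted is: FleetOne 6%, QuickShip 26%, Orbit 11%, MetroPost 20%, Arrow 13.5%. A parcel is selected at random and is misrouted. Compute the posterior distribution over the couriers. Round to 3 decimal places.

FleetOne 0.045, QuickShip 0.339, Orbit 0.171, MetroPost 0.286, Arrow 0.159

Compute prior × likelihood for every hypothesis:
  FleetOne: 0.12 × 0.06 = 0.0072
  QuickShip: 0.21 × 0.26 = 0.0546
  Orbit: 0.25 × 0.11 = 0.0275
  MetroPost: 0.23 × 0.2 = 0.046
  Arrow: 0.19 × 0.135 = 0.02565
Sum = 0.16095.
P(FleetOne | misrouted) = 0.0072/0.16095 ≈ 0.045
P(QuickShip | misrouted) = 0.0546/0.16095 ≈ 0.339
P(Orbit | misrouted) = 0.0275/0.16095 ≈ 0.171
P(MetroPost | misrouted) = 0.046/0.16095 ≈ 0.286
P(Arrow | misrouted) = 0.02565/0.16095 ≈ 0.159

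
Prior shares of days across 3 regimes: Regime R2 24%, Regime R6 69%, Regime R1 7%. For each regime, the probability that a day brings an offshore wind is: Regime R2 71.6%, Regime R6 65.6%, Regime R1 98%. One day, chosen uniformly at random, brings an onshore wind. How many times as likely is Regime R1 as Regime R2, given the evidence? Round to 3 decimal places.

0.021

Taking complements, P(onshore | each) = Regime R2 0.284, Regime R6 0.344, Regime R1 0.02.
By Bayes' rule, posterior ∝ prior × likelihood:
  Regime R2: 0.24 × 0.284 = 0.06816
  Regime R6: 0.69 × 0.344 = 0.23736
  Regime R1: 0.07 × 0.02 = 0.0014
Sum = 0.30692.
The ratio is 0.0014 / 0.06816 (the normalizer cancels) = 0.021.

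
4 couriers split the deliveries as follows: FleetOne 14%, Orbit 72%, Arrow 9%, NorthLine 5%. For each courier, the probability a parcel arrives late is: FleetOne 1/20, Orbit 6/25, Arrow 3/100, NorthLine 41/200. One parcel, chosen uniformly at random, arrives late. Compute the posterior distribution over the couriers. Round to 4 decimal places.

Unnormalized posteriors (prior × likelihood):
  FleetOne: 0.14 × 0.05 = 0.007
  Orbit: 0.72 × 0.24 = 0.1728
  Arrow: 0.09 × 0.03 = 0.0027
  NorthLine: 0.05 × 0.205 = 0.01025
Sum = 0.19275.
P(FleetOne | late) = 0.007/0.19275 ≈ 0.0363
P(Orbit | late) = 0.1728/0.19275 ≈ 0.8965
P(Arrow | late) = 0.0027/0.19275 ≈ 0.0140
P(NorthLine | late) = 0.01025/0.19275 ≈ 0.0532
(Check: 0.0363+0.8965+0.0140+0.0532 = 1.0000.)

FleetOne 0.0363, Orbit 0.8965, Arrow 0.0140, NorthLine 0.0532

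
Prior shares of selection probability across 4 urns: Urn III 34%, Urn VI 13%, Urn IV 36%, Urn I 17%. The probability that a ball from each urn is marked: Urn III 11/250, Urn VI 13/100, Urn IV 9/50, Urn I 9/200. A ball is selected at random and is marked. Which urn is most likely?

Unnormalized posteriors (prior × likelihood):
  Urn III: 0.34 × 0.044 = 0.01496
  Urn VI: 0.13 × 0.13 = 0.0169
  Urn IV: 0.36 × 0.18 = 0.0648
  Urn I: 0.17 × 0.045 = 0.00765
Total = 0.10431.
Largest term belongs to Urn IV, so Urn IV is most probable.

Urn IV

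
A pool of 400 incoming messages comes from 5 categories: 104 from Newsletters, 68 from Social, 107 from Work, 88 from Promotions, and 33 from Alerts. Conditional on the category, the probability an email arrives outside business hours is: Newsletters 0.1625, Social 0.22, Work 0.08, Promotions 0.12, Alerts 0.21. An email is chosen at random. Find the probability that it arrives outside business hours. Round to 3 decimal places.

0.145

Prior × likelihood for each hypothesis:
  Newsletters: 0.26 × 0.1625 = 0.04225
  Social: 0.17 × 0.22 = 0.0374
  Work: 0.2675 × 0.08 = 0.0214
  Promotions: 0.22 × 0.12 = 0.0264
  Alerts: 0.0825 × 0.21 = 0.017325
P(off-hours) = 0.04225 + 0.0374 + 0.0214 + 0.0264 + 0.017325 = 0.144775 → 0.145.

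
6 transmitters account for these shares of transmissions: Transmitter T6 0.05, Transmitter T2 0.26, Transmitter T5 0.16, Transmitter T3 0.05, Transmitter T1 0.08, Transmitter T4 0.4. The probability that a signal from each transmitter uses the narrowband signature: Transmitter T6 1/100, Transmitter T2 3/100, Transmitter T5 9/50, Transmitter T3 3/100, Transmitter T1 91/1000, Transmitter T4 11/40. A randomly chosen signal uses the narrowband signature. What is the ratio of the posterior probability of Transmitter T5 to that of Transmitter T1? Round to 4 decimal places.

3.9560

Unnormalized posteriors (prior × likelihood):
  Transmitter T6: 0.05 × 0.01 = 0.0005
  Transmitter T2: 0.26 × 0.03 = 0.0078
  Transmitter T5: 0.16 × 0.18 = 0.0288
  Transmitter T3: 0.05 × 0.03 = 0.0015
  Transmitter T1: 0.08 × 0.091 = 0.00728
  Transmitter T4: 0.4 × 0.275 = 0.11
Normalizing constant = 0.15588.
The ratio is 0.0288 / 0.00728 (the normalizer cancels) = 3.9560.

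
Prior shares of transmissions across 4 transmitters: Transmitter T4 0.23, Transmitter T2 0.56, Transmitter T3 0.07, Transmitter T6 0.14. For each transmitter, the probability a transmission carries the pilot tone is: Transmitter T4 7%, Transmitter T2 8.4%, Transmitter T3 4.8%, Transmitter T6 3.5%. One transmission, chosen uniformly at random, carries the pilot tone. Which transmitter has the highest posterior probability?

Transmitter T2

Unnormalized posteriors (prior × likelihood):
  Transmitter T4: 0.23 × 0.07 = 0.0161
  Transmitter T2: 0.56 × 0.084 = 0.04704
  Transmitter T3: 0.07 × 0.048 = 0.00336
  Transmitter T6: 0.14 × 0.035 = 0.0049
Total = 0.0714.
Largest term belongs to Transmitter T2, so Transmitter T2 is most probable.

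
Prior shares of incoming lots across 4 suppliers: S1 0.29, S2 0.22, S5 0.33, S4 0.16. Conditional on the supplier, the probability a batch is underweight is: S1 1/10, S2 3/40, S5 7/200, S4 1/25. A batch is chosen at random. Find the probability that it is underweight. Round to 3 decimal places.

Unnormalized posteriors (prior × likelihood):
  S1: 0.29 × 0.1 = 0.029
  S2: 0.22 × 0.075 = 0.0165
  S5: 0.33 × 0.035 = 0.01155
  S4: 0.16 × 0.04 = 0.0064
P(underweight) = 0.029 + 0.0165 + 0.01155 + 0.0064 = 0.06345 → 0.063.

0.063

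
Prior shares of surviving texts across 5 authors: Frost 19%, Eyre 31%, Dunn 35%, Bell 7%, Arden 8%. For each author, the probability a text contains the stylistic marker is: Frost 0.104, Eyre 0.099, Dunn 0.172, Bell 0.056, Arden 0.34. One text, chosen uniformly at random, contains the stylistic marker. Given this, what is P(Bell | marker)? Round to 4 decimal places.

Unnormalized posteriors (prior × likelihood):
  Frost: 0.19 × 0.104 = 0.01976
  Eyre: 0.31 × 0.099 = 0.03069
  Dunn: 0.35 × 0.172 = 0.0602
  Bell: 0.07 × 0.056 = 0.00392
  Arden: 0.08 × 0.34 = 0.0272
Total = 0.14177.
P(Bell | evidence) = 0.00392 / 0.14177 ≈ 0.0277.

0.0277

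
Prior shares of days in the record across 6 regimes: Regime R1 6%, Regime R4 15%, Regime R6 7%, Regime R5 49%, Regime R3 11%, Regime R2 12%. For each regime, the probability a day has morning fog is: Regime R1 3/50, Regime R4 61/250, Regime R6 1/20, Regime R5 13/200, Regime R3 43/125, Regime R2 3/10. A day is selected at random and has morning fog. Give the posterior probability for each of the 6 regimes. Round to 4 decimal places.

By Bayes' rule, posterior ∝ prior × likelihood:
  Regime R1: 0.06 × 0.06 = 0.0036
  Regime R4: 0.15 × 0.244 = 0.0366
  Regime R6: 0.07 × 0.05 = 0.0035
  Regime R5: 0.49 × 0.065 = 0.03185
  Regime R3: 0.11 × 0.344 = 0.03784
  Regime R2: 0.12 × 0.3 = 0.036
Normalizing constant = 0.14939.
P(Regime R1 | fog) = 0.0036/0.14939 ≈ 0.0241
P(Regime R4 | fog) = 0.0366/0.14939 ≈ 0.2450
P(Regime R6 | fog) = 0.0035/0.14939 ≈ 0.0234
P(Regime R5 | fog) = 0.03185/0.14939 ≈ 0.2132
P(Regime R3 | fog) = 0.03784/0.14939 ≈ 0.2533
P(Regime R2 | fog) = 0.036/0.14939 ≈ 0.2410
(Check: 0.0241+0.2450+0.0234+0.2132+0.2533+0.2410 = 1.0000.)

Regime R1 0.0241, Regime R4 0.2450, Regime R6 0.0234, Regime R5 0.2132, Regime R3 0.2533, Regime R2 0.2410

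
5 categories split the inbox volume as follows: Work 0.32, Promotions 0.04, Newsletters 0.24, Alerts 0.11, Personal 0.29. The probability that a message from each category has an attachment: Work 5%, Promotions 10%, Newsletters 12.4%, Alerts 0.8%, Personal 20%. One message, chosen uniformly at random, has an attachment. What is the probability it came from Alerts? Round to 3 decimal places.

Unnormalized posteriors (prior × likelihood):
  Work: 0.32 × 0.05 = 0.016
  Promotions: 0.04 × 0.1 = 0.004
  Newsletters: 0.24 × 0.124 = 0.02976
  Alerts: 0.11 × 0.008 = 0.00088
  Personal: 0.29 × 0.2 = 0.058
Total = 0.10864.
P(Alerts | evidence) = 0.00088 / 0.10864 ≈ 0.008.

0.008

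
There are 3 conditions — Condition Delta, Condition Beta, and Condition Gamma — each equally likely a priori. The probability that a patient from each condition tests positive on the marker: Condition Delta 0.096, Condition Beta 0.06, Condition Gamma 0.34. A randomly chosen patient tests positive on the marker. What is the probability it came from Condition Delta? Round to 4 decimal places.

0.1935

With a uniform prior (1/3 each), posterior ∝ likelihood:
  Condition Delta: 0.096
  Condition Beta: 0.06
  Condition Gamma: 0.34
Normalizing constant = 0.496.
P(Condition Delta | evidence) = 0.096 / 0.496 ≈ 0.1935.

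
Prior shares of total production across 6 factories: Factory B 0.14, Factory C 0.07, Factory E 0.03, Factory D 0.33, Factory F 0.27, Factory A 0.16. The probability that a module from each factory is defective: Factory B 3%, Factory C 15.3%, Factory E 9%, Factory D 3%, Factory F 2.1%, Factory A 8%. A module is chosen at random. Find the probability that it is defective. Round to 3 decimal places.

Prior × likelihood for each hypothesis:
  Factory B: 0.14 × 0.03 = 0.0042
  Factory C: 0.07 × 0.153 = 0.01071
  Factory E: 0.03 × 0.09 = 0.0027
  Factory D: 0.33 × 0.03 = 0.0099
  Factory F: 0.27 × 0.021 = 0.00567
  Factory A: 0.16 × 0.08 = 0.0128
P(defective) = 0.0042 + 0.01071 + 0.0027 + 0.0099 + 0.00567 + 0.0128 = 0.04598 → 0.046.

0.046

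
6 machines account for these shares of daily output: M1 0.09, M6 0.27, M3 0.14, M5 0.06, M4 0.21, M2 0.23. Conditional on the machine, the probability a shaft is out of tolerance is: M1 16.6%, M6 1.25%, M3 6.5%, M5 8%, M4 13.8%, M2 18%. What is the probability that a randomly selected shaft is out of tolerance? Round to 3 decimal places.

By Bayes' rule, posterior ∝ prior × likelihood:
  M1: 0.09 × 0.166 = 0.01494
  M6: 0.27 × 0.0125 = 0.003375
  M3: 0.14 × 0.065 = 0.0091
  M5: 0.06 × 0.08 = 0.0048
  M4: 0.21 × 0.138 = 0.02898
  M2: 0.23 × 0.18 = 0.0414
P(oversize) = 0.01494 + 0.003375 + 0.0091 + 0.0048 + 0.02898 + 0.0414 = 0.102595 → 0.103.

0.103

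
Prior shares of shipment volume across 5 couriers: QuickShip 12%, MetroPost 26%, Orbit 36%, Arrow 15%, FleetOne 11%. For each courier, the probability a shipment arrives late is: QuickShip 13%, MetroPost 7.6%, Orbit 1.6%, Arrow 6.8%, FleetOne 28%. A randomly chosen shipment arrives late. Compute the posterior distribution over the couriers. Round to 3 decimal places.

Unnormalized posteriors (prior × likelihood):
  QuickShip: 0.12 × 0.13 = 0.0156
  MetroPost: 0.26 × 0.076 = 0.01976
  Orbit: 0.36 × 0.016 = 0.00576
  Arrow: 0.15 × 0.068 = 0.0102
  FleetOne: 0.11 × 0.28 = 0.0308
Normalizing constant = 0.08212.
P(QuickShip | late) = 0.0156/0.08212 ≈ 0.190
P(MetroPost | late) = 0.01976/0.08212 ≈ 0.241
P(Orbit | late) = 0.00576/0.08212 ≈ 0.070
P(Arrow | late) = 0.0102/0.08212 ≈ 0.124
P(FleetOne | late) = 0.0308/0.08212 ≈ 0.375

QuickShip 0.190, MetroPost 0.241, Orbit 0.070, Arrow 0.124, FleetOne 0.375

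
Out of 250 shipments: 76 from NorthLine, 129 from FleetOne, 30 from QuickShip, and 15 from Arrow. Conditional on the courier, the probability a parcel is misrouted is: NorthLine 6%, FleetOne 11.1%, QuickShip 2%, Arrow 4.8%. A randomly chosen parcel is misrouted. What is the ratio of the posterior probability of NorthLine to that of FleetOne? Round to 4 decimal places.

0.3185

By Bayes' rule, posterior ∝ prior × likelihood:
  NorthLine: 0.304 × 0.06 = 0.01824
  FleetOne: 0.516 × 0.111 = 0.057276
  QuickShip: 0.12 × 0.02 = 0.0024
  Arrow: 0.06 × 0.048 = 0.00288
Normalizing constant = 0.080796.
The ratio is 0.01824 / 0.057276 (the normalizer cancels) = 0.3185.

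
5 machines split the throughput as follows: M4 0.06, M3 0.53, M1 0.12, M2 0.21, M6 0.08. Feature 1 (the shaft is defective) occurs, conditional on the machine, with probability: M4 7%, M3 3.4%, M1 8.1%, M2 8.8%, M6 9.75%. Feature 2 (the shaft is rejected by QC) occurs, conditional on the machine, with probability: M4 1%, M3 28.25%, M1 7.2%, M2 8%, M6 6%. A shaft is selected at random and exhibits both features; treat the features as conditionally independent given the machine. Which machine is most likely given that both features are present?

M3

Prior × likelihood for each hypothesis:
  M4: 0.06 × 0.07 × 0.01 = 0.000042
  M3: 0.53 × 0.034 × 0.2825 = 0.00509065
  M1: 0.12 × 0.081 × 0.072 = 0.00069984
  M2: 0.21 × 0.088 × 0.08 = 0.0014784
  M6: 0.08 × 0.0975 × 0.06 = 0.000468
Sum = 0.00777889.
Largest term belongs to M3, so M3 is most probable.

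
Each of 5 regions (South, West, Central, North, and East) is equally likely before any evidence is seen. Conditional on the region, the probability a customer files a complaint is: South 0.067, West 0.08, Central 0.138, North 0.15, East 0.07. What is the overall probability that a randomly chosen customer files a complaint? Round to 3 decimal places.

0.101

With a uniform prior (1/5 each), posterior ∝ likelihood:
  South: 0.067
  West: 0.08
  Central: 0.138
  North: 0.15
  East: 0.07
P(complaint) = (1/5) × (0.067 + 0.08 + 0.138 + 0.15 + 0.07) = 0.505/5 ≈ 0.101.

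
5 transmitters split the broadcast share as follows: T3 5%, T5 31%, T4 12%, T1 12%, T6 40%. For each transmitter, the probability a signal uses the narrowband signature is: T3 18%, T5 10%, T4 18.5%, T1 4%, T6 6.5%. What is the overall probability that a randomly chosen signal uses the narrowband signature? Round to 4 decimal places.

0.0930

By Bayes' rule, posterior ∝ prior × likelihood:
  T3: 0.05 × 0.18 = 0.009
  T5: 0.31 × 0.1 = 0.031
  T4: 0.12 × 0.185 = 0.0222
  T1: 0.12 × 0.04 = 0.0048
  T6: 0.4 × 0.065 = 0.026
P(narrowband) = 0.009 + 0.031 + 0.0222 + 0.0048 + 0.026 = 0.093 → 0.0930.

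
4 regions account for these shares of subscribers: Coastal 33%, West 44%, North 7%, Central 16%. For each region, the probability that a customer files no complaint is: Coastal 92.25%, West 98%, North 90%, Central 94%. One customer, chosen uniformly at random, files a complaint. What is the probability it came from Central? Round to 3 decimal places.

Taking complements, P(complaint | each) = Coastal 0.0775, West 0.02, North 0.1, Central 0.06.
By Bayes' rule, posterior ∝ prior × likelihood:
  Coastal: 0.33 × 0.0775 = 0.025575
  West: 0.44 × 0.02 = 0.0088
  North: 0.07 × 0.1 = 0.007
  Central: 0.16 × 0.06 = 0.0096
Normalizing constant = 0.050975.
P(Central | evidence) = 0.0096 / 0.050975 ≈ 0.188.

0.188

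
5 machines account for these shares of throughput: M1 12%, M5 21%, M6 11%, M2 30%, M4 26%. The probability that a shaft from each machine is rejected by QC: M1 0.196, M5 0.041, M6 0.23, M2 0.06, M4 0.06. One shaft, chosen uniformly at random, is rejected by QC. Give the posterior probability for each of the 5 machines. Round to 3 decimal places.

Unnormalized posteriors (prior × likelihood):
  M1: 0.12 × 0.196 = 0.02352
  M5: 0.21 × 0.041 = 0.00861
  M6: 0.11 × 0.23 = 0.0253
  M2: 0.3 × 0.06 = 0.018
  M4: 0.26 × 0.06 = 0.0156
Normalizing constant = 0.09103.
P(M1 | rejected) = 0.02352/0.09103 ≈ 0.258
P(M5 | rejected) = 0.00861/0.09103 ≈ 0.095
P(M6 | rejected) = 0.0253/0.09103 ≈ 0.278
P(M2 | rejected) = 0.018/0.09103 ≈ 0.198
P(M4 | rejected) = 0.0156/0.09103 ≈ 0.171
(Check: 0.258+0.095+0.278+0.198+0.171 = 1.000.)

M1 0.258, M5 0.095, M6 0.278, M2 0.198, M4 0.171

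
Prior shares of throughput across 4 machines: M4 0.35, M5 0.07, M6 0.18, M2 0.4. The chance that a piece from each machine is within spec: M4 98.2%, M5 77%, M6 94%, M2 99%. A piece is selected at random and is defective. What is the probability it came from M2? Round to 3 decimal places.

0.108

Taking complements, P(defective | each) = M4 0.018, M5 0.23, M6 0.06, M2 0.01.
Compute prior × likelihood for every hypothesis:
  M4: 0.35 × 0.018 = 0.0063
  M5: 0.07 × 0.23 = 0.0161
  M6: 0.18 × 0.06 = 0.0108
  M2: 0.4 × 0.01 = 0.004
Normalizing constant = 0.0372.
P(M2 | evidence) = 0.004 / 0.0372 ≈ 0.108.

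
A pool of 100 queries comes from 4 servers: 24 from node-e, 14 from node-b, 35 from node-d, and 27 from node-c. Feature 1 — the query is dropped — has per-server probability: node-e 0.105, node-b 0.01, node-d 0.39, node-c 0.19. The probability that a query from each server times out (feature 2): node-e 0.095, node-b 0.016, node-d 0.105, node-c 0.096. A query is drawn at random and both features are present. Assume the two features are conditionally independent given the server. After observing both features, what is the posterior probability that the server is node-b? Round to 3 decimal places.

By Bayes' rule, posterior ∝ prior × likelihood:
  node-e: 0.24 × 0.105 × 0.095 = 0.002394
  node-b: 0.14 × 0.01 × 0.016 = 0.0000224
  node-d: 0.35 × 0.39 × 0.105 = 0.0143325
  node-c: 0.27 × 0.19 × 0.096 = 0.0049248
Sum = 0.0216737.
P(node-b | evidence) = 0.0000224 / 0.0216737 ≈ 0.001.

0.001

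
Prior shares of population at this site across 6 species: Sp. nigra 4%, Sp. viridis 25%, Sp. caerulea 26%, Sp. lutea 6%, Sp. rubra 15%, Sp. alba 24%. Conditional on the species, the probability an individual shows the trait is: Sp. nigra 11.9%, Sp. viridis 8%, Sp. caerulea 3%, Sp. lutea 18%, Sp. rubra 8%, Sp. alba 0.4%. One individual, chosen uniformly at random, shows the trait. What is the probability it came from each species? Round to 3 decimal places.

By Bayes' rule, posterior ∝ prior × likelihood:
  Sp. nigra: 0.04 × 0.119 = 0.00476
  Sp. viridis: 0.25 × 0.08 = 0.02
  Sp. caerulea: 0.26 × 0.03 = 0.0078
  Sp. lutea: 0.06 × 0.18 = 0.0108
  Sp. rubra: 0.15 × 0.08 = 0.012
  Sp. alba: 0.24 × 0.004 = 0.00096
Normalizing constant = 0.05632.
P(Sp. nigra | trait) = 0.00476/0.05632 ≈ 0.085
P(Sp. viridis | trait) = 0.02/0.05632 ≈ 0.355
P(Sp. caerulea | trait) = 0.0078/0.05632 ≈ 0.138
P(Sp. lutea | trait) = 0.0108/0.05632 ≈ 0.192
P(Sp. rubra | trait) = 0.012/0.05632 ≈ 0.213
P(Sp. alba | trait) = 0.00096/0.05632 ≈ 0.017
(Check: 0.085+0.355+0.138+0.192+0.213+0.017 = 1.000.)

Sp. nigra 0.085, Sp. viridis 0.355, Sp. caerulea 0.138, Sp. lutea 0.192, Sp. rubra 0.213, Sp. alba 0.017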